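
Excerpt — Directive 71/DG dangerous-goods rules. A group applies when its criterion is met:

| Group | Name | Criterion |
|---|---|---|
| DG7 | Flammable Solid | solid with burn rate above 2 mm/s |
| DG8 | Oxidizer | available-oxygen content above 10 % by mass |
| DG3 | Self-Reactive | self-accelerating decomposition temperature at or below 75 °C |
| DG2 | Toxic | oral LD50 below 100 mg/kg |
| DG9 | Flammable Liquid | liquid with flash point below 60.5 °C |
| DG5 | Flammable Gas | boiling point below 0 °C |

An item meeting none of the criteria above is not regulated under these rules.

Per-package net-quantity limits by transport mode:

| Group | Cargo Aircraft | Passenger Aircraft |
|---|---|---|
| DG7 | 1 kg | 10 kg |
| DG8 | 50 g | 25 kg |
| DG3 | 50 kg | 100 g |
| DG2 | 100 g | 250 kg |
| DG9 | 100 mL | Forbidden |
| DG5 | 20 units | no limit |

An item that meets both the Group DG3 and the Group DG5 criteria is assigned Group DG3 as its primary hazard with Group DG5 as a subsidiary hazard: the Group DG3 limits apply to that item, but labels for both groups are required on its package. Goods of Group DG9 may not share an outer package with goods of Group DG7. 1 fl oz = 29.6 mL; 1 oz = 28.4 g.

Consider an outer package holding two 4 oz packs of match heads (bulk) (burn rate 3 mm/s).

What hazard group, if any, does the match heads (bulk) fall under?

With burn rate 3 mm/s (> 2 mm/s), the match heads (bulk) fall in Group DG7.

Group DG7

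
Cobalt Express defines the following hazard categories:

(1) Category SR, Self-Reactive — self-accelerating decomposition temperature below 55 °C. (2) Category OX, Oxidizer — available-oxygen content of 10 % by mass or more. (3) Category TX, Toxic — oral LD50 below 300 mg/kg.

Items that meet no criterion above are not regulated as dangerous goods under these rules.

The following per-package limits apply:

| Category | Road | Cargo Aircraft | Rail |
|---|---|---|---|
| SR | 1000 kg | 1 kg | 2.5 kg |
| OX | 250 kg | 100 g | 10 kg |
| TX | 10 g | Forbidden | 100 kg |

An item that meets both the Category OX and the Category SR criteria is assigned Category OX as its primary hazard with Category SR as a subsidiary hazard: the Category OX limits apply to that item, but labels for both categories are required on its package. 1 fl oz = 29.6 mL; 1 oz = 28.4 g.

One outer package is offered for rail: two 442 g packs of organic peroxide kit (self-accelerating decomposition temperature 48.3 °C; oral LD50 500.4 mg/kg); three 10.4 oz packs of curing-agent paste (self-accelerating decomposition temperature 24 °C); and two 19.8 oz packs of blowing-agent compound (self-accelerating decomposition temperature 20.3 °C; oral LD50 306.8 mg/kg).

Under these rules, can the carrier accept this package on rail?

Organic peroxide kit: self-accelerating decomposition temperature 48.3 °C < 55 °C → Category SR (Self-Reactive).
With self-accelerating decomposition temperature 24 °C (< 55 °C), the curing-agent paste falls in Category SR.
Self-accelerating decomposition temperature 20.3 °C meets the Category SR criterion (Self-Reactive), so the blowing-agent compound is Category SR.
Total Category SR: (two 442 g packs = 884 g) + (three 10.4 oz packs = 886.08 g) + (two 19.8 oz packs = 1124.64 g) = 2894.72 g.
2894.72 g > 2.5 kg (rail limit, Category SR) — over the limit.

No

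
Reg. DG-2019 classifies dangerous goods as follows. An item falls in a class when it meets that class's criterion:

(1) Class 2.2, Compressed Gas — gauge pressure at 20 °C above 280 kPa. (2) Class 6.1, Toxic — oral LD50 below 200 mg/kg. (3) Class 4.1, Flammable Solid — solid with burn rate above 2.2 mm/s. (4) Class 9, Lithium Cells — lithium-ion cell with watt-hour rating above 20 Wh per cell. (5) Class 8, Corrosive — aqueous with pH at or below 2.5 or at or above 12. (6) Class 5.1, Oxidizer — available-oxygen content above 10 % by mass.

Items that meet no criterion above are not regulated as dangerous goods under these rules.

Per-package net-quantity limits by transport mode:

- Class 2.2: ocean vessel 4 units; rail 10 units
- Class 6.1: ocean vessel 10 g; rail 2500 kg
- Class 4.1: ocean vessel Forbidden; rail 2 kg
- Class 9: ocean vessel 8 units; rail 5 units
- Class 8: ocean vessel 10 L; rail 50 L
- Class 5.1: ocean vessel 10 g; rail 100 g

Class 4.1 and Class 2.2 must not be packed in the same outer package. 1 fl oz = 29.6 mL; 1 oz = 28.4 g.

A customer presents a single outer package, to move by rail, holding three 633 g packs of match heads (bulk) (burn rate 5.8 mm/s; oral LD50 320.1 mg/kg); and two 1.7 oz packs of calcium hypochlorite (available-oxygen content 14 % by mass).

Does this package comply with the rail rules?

Match heads (bulk): burn rate 5.8 mm/s > 2.2 mm/s → Class 4.1 (Flammable Solid).
With available-oxygen content 14 % by mass (> 10 % by mass), the calcium hypochlorite falls in Class 5.1.
Class 4.1 quantity: three 633 g packs = 1.899 kg.
1.899 kg is within the rail limit of 2 kg for Class 4.1.
Class 5.1 quantity: two 1.7 oz packs = 96.56 g.
96.56 g ≤ 100 g (rail limit, Class 5.1) — within limit.
The segregation rule (Class 4.1 with Class 2.2) does not apply to Class 4.1 with Class 5.1.
Every hazard class is within its rail limit and no segregation rule is violated.

Yes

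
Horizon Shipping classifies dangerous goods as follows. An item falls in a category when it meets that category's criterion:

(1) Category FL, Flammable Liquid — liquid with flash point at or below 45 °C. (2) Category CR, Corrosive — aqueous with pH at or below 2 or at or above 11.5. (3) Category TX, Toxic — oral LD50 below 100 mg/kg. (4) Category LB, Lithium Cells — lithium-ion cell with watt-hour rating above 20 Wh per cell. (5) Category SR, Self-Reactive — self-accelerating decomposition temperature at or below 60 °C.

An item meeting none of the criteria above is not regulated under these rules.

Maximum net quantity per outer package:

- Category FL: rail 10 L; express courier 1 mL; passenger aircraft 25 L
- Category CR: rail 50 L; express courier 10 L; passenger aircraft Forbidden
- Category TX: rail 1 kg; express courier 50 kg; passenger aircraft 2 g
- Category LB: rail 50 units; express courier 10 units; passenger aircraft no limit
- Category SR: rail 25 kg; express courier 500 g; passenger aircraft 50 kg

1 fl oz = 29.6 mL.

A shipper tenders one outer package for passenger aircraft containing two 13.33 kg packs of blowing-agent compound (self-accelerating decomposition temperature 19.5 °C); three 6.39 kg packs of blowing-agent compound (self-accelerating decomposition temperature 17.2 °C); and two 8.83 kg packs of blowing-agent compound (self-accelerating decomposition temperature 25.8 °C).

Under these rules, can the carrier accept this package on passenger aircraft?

No

The blowing-agent compound has self-accelerating decomposition temperature 19.5 °C, which is ≤ 60 °C, so it is Category SR (Self-Reactive).
Self-accelerating decomposition temperature 17.2 °C meets the Category SR criterion (Self-Reactive), so the blowing-agent compound is Category SR.
Blowing-agent compound: self-accelerating decomposition temperature 25.8 °C ≤ 60 °C → Category SR (Self-Reactive).
Total Category SR: (two 13.33 kg packs = 26.66 kg) + (three 6.39 kg packs = 19.17 kg) + (two 8.83 kg packs = 17.66 kg) = 63.49 kg.
That exceeds the Category SR passenger aircraft limit of 50 kg.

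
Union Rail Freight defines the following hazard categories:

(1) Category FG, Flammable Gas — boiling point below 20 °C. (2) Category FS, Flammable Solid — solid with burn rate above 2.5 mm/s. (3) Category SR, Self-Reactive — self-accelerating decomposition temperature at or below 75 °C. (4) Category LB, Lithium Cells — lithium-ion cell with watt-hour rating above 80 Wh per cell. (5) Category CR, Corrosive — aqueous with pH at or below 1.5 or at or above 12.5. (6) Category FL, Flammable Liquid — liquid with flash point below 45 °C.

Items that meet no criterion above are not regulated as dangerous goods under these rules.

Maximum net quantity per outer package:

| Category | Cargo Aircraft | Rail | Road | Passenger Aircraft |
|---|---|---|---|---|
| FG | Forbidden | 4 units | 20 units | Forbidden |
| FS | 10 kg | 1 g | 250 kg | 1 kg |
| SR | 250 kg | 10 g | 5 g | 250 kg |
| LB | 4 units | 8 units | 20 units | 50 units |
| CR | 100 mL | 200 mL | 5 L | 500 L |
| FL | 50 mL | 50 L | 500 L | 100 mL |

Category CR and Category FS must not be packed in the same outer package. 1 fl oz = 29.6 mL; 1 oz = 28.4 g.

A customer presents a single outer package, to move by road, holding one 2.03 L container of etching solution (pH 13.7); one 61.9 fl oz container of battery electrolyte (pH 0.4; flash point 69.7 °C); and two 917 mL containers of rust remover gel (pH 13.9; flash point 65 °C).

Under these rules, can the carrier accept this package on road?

pH 13.7 meets the Category CR criterion (Corrosive), so the etching solution is Category CR.
The battery electrolyte has pH 0.4, which is ≤ 1.5, so it is Category CR (Corrosive).
pH 13.9 meets the Category CR criterion (Corrosive), so the rust remover gel is Category CR.
Category CR net quantity: 2.03 L + (one 61.9 fl oz container = 1832.24 mL) + (two 917 mL containers = 1.834 L) = 5696.24 mL.
5696.24 mL > 5 L (road limit, Category CR) — over the limit.

No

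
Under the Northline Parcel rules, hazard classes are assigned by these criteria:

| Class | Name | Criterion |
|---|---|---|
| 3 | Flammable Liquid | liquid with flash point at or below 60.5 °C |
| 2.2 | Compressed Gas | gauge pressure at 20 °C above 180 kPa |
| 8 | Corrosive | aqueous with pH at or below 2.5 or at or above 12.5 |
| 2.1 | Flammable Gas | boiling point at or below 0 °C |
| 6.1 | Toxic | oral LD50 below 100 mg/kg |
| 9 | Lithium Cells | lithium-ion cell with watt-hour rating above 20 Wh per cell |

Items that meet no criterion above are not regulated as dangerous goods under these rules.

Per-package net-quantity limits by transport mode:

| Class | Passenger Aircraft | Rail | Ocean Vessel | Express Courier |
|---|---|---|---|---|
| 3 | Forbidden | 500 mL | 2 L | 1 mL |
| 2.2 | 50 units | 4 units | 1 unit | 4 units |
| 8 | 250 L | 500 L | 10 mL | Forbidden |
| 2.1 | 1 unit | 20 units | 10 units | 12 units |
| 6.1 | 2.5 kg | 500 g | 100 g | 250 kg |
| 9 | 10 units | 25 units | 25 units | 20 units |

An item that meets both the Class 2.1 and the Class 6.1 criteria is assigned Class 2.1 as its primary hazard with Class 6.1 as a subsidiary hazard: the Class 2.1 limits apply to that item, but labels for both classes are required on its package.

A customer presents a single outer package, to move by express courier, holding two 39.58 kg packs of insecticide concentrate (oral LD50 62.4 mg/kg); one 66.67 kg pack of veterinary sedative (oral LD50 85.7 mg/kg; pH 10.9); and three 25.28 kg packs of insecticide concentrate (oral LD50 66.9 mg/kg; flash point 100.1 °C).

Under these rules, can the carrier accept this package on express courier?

Yes

Oral LD50 62.4 mg/kg meets the Class 6.1 criterion (Toxic), so the insecticide concentrate is Class 6.1.
With oral LD50 85.7 mg/kg (< 100 mg/kg), the veterinary sedative falls in Class 6.1.
Insecticide concentrate: oral LD50 66.9 mg/kg < 100 mg/kg → Class 6.1 (Toxic).
Total Class 6.1: (two 39.58 kg packs = 79.16 kg) + 66.67 kg + (three 25.28 kg packs = 75.84 kg) = 221.67 kg.
221.67 kg is within the express courier limit of 250 kg for Class 6.1.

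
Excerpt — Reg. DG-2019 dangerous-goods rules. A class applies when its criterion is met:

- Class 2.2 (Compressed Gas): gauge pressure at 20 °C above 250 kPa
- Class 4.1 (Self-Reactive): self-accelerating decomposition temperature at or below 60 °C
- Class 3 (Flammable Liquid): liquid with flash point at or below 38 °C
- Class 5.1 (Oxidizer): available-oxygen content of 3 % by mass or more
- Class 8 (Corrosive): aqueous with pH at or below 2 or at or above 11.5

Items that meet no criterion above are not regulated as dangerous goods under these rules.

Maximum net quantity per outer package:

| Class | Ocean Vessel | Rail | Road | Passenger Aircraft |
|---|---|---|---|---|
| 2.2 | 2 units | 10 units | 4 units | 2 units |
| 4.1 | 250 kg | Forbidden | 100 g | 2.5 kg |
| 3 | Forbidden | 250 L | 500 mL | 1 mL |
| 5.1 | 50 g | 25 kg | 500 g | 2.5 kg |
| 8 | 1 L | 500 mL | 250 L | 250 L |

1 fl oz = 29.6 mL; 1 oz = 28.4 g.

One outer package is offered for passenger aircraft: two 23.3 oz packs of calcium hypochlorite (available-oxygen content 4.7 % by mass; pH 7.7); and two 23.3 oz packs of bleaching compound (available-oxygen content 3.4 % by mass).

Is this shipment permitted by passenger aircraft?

No

Available-oxygen content 4.7 % by mass meets the Class 5.1 criterion (Oxidizer), so the calcium hypochlorite is Class 5.1.
Bleaching compound: available-oxygen content 3.4 % by mass ≥ 3 % by mass → Class 5.1 (Oxidizer).
Total Class 5.1: (two 23.3 oz packs = 1323.44 g) + (two 23.3 oz packs = 1323.44 g) = 2646.88 g.
2646.88 g > 2.5 kg (passenger aircraft limit, Class 5.1) — over the limit.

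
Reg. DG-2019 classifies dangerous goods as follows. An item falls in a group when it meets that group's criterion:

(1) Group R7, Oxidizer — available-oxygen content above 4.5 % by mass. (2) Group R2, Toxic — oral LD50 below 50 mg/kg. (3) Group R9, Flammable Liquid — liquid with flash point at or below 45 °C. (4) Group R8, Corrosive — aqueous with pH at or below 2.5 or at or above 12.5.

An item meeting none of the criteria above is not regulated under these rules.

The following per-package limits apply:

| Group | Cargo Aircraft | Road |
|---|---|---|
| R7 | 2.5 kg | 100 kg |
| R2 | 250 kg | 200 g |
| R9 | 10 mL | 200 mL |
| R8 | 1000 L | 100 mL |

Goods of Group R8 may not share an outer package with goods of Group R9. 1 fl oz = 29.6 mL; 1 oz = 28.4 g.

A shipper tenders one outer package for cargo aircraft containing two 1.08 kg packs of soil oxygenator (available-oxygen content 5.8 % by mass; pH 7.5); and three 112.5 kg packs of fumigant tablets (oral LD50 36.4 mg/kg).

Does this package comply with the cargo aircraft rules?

Soil oxygenator: available-oxygen content 5.8 % by mass > 4.5 % by mass → Group R7 (Oxidizer).
Oral LD50 36.4 mg/kg meets the Group R2 criterion (Toxic), so the fumigant tablets are Group R2.
Group R7 quantity: two 1.08 kg packs = 2.16 kg.
2.16 kg is within the cargo aircraft limit of 2.5 kg for Group R7.
Group R2 quantity: three 112.5 kg packs = 337.5 kg.
That exceeds the Group R2 cargo aircraft limit of 250 kg.
The segregation rule (Group R8 with Group R9) does not apply to Group R7 with Group R2.

No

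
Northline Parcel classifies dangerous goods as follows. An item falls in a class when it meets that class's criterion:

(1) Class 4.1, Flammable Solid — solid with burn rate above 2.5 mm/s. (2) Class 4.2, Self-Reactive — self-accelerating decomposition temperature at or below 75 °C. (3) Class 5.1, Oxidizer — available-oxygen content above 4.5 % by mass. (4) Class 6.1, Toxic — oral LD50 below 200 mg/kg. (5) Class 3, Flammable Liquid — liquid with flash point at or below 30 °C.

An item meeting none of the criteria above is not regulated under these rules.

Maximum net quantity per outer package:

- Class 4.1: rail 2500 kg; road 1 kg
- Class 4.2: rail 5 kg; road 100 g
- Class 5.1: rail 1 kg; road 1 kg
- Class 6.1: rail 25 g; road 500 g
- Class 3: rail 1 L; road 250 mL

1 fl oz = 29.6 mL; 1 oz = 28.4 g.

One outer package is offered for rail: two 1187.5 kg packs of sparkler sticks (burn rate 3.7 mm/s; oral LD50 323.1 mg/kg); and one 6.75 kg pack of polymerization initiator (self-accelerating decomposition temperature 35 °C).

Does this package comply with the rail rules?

No

The sparkler sticks have burn rate 3.7 mm/s, which is > 2.5 mm/s, so they are Class 4.1 (Flammable Solid).
With self-accelerating decomposition temperature 35 °C (≤ 75 °C), the polymerization initiator falls in Class 4.2.
Class 4.1 quantity: two 1187.5 kg packs = 2375 kg.
That is within the Class 4.1 rail limit of 2500 kg.
Class 4.2 quantity: 6.75 kg.
6.75 kg exceeds the rail limit of 5 kg for Class 4.2.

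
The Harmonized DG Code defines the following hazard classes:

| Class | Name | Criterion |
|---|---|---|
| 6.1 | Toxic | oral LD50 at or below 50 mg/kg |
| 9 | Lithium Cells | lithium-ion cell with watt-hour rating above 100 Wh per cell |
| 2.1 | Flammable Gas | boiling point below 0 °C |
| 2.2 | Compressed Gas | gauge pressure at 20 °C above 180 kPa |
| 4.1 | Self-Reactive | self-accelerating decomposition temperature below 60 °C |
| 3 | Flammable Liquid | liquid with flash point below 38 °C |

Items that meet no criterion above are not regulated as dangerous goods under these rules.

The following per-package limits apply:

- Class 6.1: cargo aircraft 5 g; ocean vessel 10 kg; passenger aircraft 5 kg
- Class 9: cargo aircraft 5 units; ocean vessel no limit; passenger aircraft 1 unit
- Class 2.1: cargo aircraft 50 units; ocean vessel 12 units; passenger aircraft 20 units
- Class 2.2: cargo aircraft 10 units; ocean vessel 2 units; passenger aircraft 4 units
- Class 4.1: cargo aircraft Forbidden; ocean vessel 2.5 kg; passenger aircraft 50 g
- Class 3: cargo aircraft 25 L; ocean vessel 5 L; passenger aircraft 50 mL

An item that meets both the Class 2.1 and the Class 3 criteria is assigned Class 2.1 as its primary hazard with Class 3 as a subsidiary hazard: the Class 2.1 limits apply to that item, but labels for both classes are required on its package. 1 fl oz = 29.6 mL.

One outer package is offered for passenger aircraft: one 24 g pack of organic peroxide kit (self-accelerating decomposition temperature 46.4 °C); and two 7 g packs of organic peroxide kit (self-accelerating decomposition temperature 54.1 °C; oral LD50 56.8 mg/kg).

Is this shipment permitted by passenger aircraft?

Yes

The organic peroxide kit has self-accelerating decomposition temperature 46.4 °C, which is < 60 °C, so it is Class 4.1 (Self-Reactive).
With self-accelerating decomposition temperature 54.1 °C (< 60 °C), the organic peroxide kit falls in Class 4.1.
Total Class 4.1: 24 g + (two 7 g packs = 14 g) = 38 g.
38 g ≤ 50 g (passenger aircraft limit, Class 4.1) — within limit.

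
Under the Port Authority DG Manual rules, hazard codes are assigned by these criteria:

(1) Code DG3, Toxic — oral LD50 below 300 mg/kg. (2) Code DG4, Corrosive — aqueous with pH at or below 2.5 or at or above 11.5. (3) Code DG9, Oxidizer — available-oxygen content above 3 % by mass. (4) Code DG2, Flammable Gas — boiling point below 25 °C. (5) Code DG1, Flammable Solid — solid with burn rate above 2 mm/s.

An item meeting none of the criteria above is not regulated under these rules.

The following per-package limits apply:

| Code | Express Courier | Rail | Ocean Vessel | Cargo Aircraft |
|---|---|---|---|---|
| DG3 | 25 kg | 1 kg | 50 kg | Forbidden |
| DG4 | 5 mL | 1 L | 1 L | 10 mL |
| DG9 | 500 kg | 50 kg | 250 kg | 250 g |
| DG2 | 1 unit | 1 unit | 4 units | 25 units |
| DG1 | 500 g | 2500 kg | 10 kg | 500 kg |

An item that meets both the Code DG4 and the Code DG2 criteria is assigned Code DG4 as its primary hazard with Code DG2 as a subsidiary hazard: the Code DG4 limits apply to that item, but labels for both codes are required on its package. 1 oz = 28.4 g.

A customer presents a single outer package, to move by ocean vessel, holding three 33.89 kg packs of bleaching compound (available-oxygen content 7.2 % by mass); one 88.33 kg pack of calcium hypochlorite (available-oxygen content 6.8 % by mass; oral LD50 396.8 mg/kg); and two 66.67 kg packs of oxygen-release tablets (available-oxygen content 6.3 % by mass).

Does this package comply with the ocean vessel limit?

With available-oxygen content 7.2 % by mass (> 3 % by mass), the bleaching compound falls in Code DG9.
The calcium hypochlorite has available-oxygen content 6.8 % by mass, which is > 3 % by mass, so it is Code DG9 (Oxidizer).
Oxygen-release tablets: available-oxygen content 6.3 % by mass > 3 % by mass → Code DG9 (Oxidizer).
Total Code DG9: (three 33.89 kg packs = 101.67 kg) + 88.33 kg + (two 66.67 kg packs = 133.34 kg) = 323.34 kg.
323.34 kg exceeds the ocean vessel limit of 250 kg for Code DG9.

No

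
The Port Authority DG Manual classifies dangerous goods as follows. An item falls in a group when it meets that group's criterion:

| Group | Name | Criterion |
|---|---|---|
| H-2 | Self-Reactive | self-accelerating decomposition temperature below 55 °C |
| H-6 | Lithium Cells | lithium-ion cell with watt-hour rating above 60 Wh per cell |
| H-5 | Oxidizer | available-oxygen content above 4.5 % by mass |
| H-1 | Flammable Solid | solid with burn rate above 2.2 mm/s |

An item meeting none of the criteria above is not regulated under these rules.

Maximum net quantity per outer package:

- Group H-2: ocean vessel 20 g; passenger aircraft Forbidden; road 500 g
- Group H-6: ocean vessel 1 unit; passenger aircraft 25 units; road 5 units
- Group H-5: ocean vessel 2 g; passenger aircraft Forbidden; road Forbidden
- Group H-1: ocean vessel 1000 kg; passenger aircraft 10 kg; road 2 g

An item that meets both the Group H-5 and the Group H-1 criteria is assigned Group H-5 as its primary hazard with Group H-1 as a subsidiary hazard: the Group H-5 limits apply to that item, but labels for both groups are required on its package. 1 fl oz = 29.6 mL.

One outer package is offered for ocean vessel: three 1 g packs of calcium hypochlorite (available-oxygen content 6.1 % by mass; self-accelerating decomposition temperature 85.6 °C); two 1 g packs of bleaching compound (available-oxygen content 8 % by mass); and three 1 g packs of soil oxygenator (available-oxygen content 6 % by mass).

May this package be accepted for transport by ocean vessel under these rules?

Available-oxygen content 6.1 % by mass meets the Group H-5 criterion (Oxidizer), so the calcium hypochlorite is Group H-5.
Available-oxygen content 8 % by mass meets the Group H-5 criterion (Oxidizer), so the bleaching compound is Group H-5.
With available-oxygen content 6 % by mass (> 4.5 % by mass), the soil oxygenator falls in Group H-5.
Group H-5 net quantity: (three 1 g packs = 3 g) + (two 1 g packs = 2 g) + (three 1 g packs = 3 g) = 8 g.
That exceeds the Group H-5 ocean vessel limit of 2 g.

No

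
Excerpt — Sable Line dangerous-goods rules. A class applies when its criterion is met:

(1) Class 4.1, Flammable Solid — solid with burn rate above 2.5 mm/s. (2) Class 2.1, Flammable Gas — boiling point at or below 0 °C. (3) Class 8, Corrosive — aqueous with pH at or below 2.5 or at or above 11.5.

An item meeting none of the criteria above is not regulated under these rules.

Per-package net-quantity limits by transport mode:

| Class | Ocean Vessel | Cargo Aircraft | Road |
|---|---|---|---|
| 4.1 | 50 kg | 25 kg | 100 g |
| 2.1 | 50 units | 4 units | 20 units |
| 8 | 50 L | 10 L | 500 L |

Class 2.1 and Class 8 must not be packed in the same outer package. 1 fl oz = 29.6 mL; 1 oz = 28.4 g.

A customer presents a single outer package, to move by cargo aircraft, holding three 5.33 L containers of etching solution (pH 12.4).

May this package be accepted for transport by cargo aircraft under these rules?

pH 12.4 meets the Class 8 criterion (Corrosive), so the etching solution is Class 8.
Class 8 quantity: three 5.33 L containers = 15.99 L.
That exceeds the Class 8 cargo aircraft limit of 10 L.

No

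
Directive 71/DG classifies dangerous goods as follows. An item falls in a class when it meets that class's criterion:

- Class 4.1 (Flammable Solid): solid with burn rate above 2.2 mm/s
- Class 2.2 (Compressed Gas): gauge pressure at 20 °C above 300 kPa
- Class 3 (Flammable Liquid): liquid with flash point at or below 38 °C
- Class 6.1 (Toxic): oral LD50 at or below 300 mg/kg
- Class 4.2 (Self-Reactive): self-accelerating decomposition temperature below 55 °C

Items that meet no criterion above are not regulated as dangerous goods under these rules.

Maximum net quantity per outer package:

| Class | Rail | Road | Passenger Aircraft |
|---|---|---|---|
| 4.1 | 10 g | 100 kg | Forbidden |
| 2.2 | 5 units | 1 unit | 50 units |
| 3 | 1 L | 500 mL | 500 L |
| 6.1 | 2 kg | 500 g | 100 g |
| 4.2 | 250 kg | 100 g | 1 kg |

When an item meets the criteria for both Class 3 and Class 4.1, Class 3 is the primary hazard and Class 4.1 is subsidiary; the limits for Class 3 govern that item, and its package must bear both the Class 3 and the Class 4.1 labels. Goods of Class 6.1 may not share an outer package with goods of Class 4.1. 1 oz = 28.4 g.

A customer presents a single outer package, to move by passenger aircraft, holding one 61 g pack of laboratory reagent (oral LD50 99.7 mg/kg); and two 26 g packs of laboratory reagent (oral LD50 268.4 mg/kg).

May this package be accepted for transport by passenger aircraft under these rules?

No

The laboratory reagent has oral LD50 99.7 mg/kg, which is ≤ 300 mg/kg, so it is Class 6.1 (Toxic).
Oral LD50 268.4 mg/kg meets the Class 6.1 criterion (Toxic), so the laboratory reagent is Class 6.1.
Class 6.1 net quantity: 61 g + (two 26 g packs = 52 g) = 113 g.
That exceeds the Class 6.1 passenger aircraft limit of 100 g.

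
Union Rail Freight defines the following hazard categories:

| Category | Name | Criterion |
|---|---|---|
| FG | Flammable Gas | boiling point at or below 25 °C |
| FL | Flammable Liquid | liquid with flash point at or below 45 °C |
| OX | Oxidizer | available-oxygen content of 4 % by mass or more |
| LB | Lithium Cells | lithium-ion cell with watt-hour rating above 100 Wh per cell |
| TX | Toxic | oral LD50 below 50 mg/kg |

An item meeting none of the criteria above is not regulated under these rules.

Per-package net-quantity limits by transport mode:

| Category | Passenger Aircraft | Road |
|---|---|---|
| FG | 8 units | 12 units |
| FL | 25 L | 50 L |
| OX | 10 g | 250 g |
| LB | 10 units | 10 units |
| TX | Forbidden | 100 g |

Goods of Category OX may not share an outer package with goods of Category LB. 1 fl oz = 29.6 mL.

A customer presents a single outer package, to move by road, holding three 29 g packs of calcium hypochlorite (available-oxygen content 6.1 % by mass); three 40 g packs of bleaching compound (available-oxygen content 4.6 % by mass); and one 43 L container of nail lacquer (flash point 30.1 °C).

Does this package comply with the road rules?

Yes

Calcium hypochlorite: available-oxygen content 6.1 % by mass ≥ 4 % by mass → Category OX (Oxidizer).
With available-oxygen content 4.6 % by mass (≥ 4 % by mass), the bleaching compound falls in Category OX.
Nail lacquer: flash point 30.1 °C ≤ 45 °C → Category FL (Flammable Liquid).
Total Category OX: (three 29 g packs = 87 g) + (three 40 g packs = 120 g) = 207 g.
207 g is within the road limit of 250 g for Category OX.
Category FL quantity: 43 L.
43 L ≤ 50 L (road limit, Category FL) — within limit.
The segregation rule (Category OX with Category LB) does not apply to Category OX with Category FL.
Every hazard category is within its road limit and no segregation rule is violated.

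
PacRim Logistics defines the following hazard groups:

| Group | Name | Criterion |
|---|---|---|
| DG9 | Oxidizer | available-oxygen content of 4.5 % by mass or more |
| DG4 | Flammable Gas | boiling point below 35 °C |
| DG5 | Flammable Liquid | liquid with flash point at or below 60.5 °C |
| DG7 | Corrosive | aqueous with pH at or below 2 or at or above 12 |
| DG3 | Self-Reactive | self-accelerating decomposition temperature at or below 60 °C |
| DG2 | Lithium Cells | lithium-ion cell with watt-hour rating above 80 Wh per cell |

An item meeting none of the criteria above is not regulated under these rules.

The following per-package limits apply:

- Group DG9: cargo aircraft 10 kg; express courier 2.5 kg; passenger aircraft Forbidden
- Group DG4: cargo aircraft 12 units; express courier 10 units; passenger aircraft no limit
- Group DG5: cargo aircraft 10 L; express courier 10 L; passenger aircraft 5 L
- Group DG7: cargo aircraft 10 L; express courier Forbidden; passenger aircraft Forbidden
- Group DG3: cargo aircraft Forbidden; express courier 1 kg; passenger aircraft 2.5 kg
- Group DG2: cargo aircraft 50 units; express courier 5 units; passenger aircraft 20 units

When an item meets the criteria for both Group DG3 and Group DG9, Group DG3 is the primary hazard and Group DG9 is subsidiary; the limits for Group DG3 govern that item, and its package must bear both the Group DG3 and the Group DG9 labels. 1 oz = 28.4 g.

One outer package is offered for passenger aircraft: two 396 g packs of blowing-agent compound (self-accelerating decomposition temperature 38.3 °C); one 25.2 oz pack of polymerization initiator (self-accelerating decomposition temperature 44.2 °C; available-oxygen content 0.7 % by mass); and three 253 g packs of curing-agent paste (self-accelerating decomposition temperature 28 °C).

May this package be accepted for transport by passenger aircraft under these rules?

Self-accelerating decomposition temperature 38.3 °C meets the Group DG3 criterion (Self-Reactive), so the blowing-agent compound is Group DG3.
Self-accelerating decomposition temperature 44.2 °C meets the Group DG3 criterion (Self-Reactive), so the polymerization initiator is Group DG3.
Self-accelerating decomposition temperature 28 °C meets the Group DG3 criterion (Self-Reactive), so the curing-agent paste is Group DG3.
Group DG3 net quantity: (two 396 g packs = 792 g) + (one 25.2 oz pack = 715.68 g) + (three 253 g packs = 759 g) = 2266.68 g.
2266.68 g ≤ 2.5 kg (passenger aircraft limit, Group DG3) — within limit.

Yes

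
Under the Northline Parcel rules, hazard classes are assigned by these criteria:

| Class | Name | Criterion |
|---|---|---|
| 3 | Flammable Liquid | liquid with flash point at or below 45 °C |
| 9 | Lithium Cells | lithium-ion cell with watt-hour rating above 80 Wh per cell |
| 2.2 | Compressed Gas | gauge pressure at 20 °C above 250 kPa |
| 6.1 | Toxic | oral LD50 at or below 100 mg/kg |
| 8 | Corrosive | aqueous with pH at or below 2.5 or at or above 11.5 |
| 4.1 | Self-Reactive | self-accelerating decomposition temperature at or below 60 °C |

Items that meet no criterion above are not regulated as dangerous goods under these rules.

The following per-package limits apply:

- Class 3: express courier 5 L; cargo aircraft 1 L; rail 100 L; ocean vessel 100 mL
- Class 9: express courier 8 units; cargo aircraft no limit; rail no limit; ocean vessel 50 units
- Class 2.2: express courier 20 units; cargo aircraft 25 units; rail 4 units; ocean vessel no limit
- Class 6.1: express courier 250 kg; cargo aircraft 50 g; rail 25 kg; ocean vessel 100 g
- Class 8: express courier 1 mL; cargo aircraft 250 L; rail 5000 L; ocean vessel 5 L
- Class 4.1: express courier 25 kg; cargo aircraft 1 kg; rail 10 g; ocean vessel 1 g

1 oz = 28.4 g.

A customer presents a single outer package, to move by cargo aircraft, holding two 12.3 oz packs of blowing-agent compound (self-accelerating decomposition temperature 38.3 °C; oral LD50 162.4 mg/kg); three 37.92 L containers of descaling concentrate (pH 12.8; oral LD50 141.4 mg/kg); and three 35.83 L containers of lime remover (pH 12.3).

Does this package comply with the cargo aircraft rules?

Yes

Self-accelerating decomposition temperature 38.3 °C meets the Class 4.1 criterion (Self-Reactive), so the blowing-agent compound is Class 4.1.
The descaling concentrate has pH 12.8, which is ≥ 11.5, so it is Class 8 (Corrosive).
Lime remover: pH 12.3 ≥ 11.5 → Class 8 (Corrosive).
Class 4.1 quantity: two 12.3 oz packs = 698.64 g.
That is within the Class 4.1 cargo aircraft limit of 1 kg.
Total Class 8: (three 37.92 L containers = 113.76 L) + (three 35.83 L containers = 107.49 L) = 221.25 L.
221.25 L ≤ 250 L (cargo aircraft limit, Class 8) — within limit.
Every hazard class is within its cargo aircraft limit and no segregation rule is violated.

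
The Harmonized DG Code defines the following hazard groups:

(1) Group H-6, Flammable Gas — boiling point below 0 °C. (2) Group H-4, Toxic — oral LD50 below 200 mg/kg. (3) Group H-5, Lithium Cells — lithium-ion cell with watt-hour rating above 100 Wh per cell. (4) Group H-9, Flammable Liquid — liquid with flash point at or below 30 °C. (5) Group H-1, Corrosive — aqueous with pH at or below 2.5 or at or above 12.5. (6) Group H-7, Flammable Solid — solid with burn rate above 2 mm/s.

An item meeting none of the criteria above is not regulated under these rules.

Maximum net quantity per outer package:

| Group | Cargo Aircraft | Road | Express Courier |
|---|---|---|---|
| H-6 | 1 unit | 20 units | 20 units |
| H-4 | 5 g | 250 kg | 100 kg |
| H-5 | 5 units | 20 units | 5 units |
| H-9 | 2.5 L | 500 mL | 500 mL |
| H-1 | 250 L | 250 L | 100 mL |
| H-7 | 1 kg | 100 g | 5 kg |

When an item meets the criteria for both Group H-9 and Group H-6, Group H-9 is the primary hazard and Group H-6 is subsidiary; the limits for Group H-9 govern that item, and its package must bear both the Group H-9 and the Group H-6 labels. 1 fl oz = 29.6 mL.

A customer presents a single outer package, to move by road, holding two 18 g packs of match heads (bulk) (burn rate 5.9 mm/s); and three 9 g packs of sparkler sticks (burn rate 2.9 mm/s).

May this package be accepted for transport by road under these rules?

The match heads (bulk) have burn rate 5.9 mm/s, which is > 2 mm/s, so they are Group H-7 (Flammable Solid).
Sparkler sticks: burn rate 2.9 mm/s > 2 mm/s → Group H-7 (Flammable Solid).
Total Group H-7: (two 18 g packs = 36 g) + (three 9 g packs = 27 g) = 63 g.
63 g ≤ 100 g (road limit, Group H-7) — within limit.

Yes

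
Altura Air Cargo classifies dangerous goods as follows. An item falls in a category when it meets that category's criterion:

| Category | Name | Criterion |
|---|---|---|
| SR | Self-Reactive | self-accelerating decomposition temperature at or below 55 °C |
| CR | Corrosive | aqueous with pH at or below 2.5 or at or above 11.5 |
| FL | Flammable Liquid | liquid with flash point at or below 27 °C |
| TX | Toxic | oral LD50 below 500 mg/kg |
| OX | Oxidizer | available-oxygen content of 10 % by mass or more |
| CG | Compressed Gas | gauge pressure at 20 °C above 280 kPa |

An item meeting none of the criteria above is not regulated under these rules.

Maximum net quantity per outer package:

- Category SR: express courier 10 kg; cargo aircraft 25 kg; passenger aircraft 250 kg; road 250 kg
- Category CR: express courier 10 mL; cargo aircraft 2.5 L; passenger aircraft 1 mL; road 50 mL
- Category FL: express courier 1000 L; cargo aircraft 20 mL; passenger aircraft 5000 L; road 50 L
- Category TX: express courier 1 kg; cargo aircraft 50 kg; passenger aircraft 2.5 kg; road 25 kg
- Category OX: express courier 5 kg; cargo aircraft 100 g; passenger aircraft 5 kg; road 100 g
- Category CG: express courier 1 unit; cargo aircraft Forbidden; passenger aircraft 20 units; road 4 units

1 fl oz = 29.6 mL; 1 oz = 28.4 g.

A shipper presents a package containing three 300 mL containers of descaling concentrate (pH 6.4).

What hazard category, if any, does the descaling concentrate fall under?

pH 6.4 is between 2.5 and 11.5, so Category CR does not apply.
No criterion is met, so the item is not regulated.

Not regulated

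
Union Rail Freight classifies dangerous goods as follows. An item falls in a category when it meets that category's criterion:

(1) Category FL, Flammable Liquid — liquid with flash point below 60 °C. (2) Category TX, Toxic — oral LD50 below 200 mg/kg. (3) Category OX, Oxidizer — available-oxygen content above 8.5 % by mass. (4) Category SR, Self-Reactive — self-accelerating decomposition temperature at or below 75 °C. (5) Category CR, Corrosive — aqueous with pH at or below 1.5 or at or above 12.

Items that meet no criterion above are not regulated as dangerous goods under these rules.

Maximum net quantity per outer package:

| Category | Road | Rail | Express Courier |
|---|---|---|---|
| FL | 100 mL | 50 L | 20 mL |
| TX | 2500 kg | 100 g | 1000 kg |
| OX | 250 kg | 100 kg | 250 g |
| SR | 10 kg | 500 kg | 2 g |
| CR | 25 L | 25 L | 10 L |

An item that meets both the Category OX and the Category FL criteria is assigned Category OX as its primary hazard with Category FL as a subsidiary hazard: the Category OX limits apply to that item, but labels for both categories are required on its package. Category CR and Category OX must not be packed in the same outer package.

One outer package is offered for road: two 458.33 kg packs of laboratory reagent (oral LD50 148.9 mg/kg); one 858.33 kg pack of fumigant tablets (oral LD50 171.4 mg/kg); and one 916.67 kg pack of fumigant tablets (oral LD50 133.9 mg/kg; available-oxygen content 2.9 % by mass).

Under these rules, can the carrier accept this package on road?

No

Laboratory reagent: oral LD50 148.9 mg/kg < 200 mg/kg → Category TX (Toxic).
Oral LD50 171.4 mg/kg meets the Category TX criterion (Toxic), so the fumigant tablets are Category TX.
Fumigant tablets: oral LD50 133.9 mg/kg < 200 mg/kg → Category TX (Toxic).
Category TX net quantity: (two 458.33 kg packs = 916.66 kg) + 858.33 kg + 916.67 kg = 2691.66 kg.
2691.66 kg exceeds the road limit of 2500 kg for Category TX.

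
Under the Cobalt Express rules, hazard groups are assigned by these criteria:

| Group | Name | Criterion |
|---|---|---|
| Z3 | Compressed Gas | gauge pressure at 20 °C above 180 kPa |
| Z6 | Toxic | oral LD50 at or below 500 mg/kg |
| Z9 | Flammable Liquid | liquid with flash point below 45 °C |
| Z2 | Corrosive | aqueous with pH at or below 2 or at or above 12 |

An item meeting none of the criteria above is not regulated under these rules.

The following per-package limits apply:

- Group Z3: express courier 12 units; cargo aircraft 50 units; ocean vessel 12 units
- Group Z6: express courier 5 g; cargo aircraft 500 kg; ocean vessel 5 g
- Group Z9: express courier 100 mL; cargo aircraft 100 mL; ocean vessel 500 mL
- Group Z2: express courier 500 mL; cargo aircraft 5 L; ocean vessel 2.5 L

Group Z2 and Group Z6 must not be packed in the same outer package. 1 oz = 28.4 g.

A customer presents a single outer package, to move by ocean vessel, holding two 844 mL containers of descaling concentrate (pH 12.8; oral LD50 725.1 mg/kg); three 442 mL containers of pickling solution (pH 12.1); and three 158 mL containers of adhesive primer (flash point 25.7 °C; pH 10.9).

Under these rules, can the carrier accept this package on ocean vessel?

No

Descaling concentrate: pH 12.8 ≥ 12 → Group Z2 (Corrosive).
With pH 12.1 (≥ 12), the pickling solution falls in Group Z2.
Adhesive primer: flash point 25.7 °C < 45 °C → Group Z9 (Flammable Liquid).
Total Group Z2: (two 844 mL containers = 1.688 L) + (three 442 mL containers = 1.326 L) = 3.014 L.
3.014 L exceeds the ocean vessel limit of 2.5 L for Group Z2.
Group Z9 quantity: three 158 mL containers = 474 mL.
That is within the Group Z9 ocean vessel limit of 500 mL.
The segregation rule (Group Z2 with Group Z6) does not apply to Group Z2 with Group Z9.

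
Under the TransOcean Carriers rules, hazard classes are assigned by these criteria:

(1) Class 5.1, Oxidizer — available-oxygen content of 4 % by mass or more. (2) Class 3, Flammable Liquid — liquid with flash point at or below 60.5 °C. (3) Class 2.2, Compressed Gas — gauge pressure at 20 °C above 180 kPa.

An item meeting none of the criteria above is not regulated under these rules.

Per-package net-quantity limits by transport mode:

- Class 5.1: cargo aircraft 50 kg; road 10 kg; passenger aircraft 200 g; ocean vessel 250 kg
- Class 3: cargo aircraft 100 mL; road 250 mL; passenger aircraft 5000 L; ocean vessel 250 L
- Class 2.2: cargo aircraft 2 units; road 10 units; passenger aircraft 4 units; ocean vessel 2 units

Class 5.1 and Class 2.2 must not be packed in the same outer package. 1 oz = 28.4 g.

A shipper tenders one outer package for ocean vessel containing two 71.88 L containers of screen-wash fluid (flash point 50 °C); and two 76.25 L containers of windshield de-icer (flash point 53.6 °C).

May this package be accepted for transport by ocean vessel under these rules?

No

The screen-wash fluid has flash point 50 °C, which is ≤ 60.5 °C, so it is Class 3 (Flammable Liquid).
The windshield de-icer has flash point 53.6 °C, which is ≤ 60.5 °C, so it is Class 3 (Flammable Liquid).
Total Class 3: (two 71.88 L containers = 143.76 L) + (two 76.25 L containers = 152.5 L) = 296.26 L.
296.26 L > 250 L (ocean vessel limit, Class 3) — over the limit.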